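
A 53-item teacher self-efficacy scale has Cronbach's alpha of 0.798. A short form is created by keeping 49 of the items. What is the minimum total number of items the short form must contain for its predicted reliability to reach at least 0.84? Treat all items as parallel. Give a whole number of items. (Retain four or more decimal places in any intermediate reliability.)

71

First, r for the 49-item form: n = 49/53 = 0.9245, so r_49 = 0.9245·0.798/(1 + (0.9245 − 1)·0.798) = 0.7850
Length factor from the short form to reach 0.84: n' = 0.84(1 − 0.7850) / [0.7850(1 − 0.84)] ≈ 1.4379
Total items = 1.4379 × 49 = 70.46, rounded up to 71.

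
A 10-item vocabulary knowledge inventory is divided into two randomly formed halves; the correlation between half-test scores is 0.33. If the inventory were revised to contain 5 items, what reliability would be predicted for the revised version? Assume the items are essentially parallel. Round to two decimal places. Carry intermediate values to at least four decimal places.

Full-test reliability from the split-half r: r_full = 2(0.33)/(1 + 0.33) = 0.4962
Length factor from 10 to 5 items: n = 5/10 = 0.5000
r_new = n·r_full / (1 + (n − 1)·r_full) = 0.2481 / 0.7519 ≈ 0.3300

0.33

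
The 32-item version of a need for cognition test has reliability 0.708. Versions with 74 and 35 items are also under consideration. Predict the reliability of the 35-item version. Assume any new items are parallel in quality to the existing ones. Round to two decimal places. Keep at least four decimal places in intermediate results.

0.73

The 74-item form is not needed; work directly from the 32-item form with n = 35/32 = 1.0938.
r_{35} = n·r / (1 + (n − 1)·r) = 0.7744 / 1.0664 ≈ 0.7262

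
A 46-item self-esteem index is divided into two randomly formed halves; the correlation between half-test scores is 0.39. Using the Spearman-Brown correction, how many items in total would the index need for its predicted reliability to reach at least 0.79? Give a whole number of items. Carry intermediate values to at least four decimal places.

r_full = 2(0.39)/(1 + 0.39) = 0.5612
n = r_tgt(1 − r_full) / [r_full(1 − r_tgt)] = 0.79 × 0.4388 / (0.5612 × 0.21) ≈ 2.9414
Required items = 2.9414 × 46 = 135.30, so 136 items.

136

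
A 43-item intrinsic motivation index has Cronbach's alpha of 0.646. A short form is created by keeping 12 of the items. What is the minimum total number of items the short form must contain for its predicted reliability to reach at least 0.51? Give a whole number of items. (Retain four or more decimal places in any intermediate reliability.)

25

First, r for the 12-item form: n = 12/43 = 0.2791, so r_12 = 0.2791·0.646/(1 + (0.2791 − 1)·0.646) = 0.3374
Length factor from the short form to reach 0.51: n' = 0.51(1 − 0.3374) / [0.3374(1 − 0.51)] ≈ 2.0440
Total items = 2.0440 × 12 = 24.53, rounded up to 25.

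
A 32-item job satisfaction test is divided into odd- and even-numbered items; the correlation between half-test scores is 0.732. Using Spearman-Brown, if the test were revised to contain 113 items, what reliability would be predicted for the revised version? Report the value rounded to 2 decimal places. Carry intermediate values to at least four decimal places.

0.95

Full-test reliability from the split-half r: r_full = 2(0.732)/(1 + 0.732) = 0.8453
Then adjust to 113 items: n = 113/32 = 3.5312
r_new = n·r_full / (1 + (n − 1)·r_full) = 2.9849 / 3.1396 ≈ 0.9507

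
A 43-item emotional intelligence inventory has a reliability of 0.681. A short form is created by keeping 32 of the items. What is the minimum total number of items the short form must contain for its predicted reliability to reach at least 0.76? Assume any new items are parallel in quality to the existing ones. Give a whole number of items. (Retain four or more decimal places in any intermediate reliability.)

First, r for the 32-item form: n = 32/43 = 0.7442, so r_32 = 0.7442·0.681/(1 + (0.7442 − 1)·0.681) = 0.6137
Then solve for n' with r_old = 0.6137, r_target = 0.76: n' = 0.76(1 − 0.6137)/[0.6137(1 − 0.76)] = 1.9933
Items = 1.9933 × 32 ≈ 63.79 → 64

64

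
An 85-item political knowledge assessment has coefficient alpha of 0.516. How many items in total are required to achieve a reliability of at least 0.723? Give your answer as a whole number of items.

n = 0.723(1 − 0.516) / [0.516(1 − 0.723)]
  = 0.349932 / 0.142932 = 2.4482
So the test needs 2.4482 × 85 ≈ 208.10 items; rounding up, 209.

209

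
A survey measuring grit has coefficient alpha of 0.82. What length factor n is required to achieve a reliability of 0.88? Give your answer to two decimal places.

Spearman-Brown solved for the length factor n:
n = r_target (1 − r_old) / [ r_old (1 − r_target) ]
n = 0.88(1 − 0.82) / [0.82(1 − 0.88)]
  = 0.1584 / 0.0984 = 1.6098

1.61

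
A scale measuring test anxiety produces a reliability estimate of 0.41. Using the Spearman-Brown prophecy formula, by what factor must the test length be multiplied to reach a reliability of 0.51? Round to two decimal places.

Invert Spearman-Brown to solve for n:
n = r_target (1 − r_old) / [ r_old (1 − r_target) ]
n = [0.51 × 0.59] / [0.41 × 0.49]
n = 0.3009 / 0.2009 ≈ 1.4978

1.50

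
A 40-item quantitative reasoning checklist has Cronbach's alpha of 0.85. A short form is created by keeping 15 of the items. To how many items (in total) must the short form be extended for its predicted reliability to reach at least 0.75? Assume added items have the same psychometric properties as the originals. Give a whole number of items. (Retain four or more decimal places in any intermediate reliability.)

Short-form reliability: n = 15/40 = 0.3750; r_15 = n·r/(1+(n−1)r) ≈ 0.6800
Length factor from the short form to reach 0.75: n' = 0.75(1 − 0.6800) / [0.6800(1 − 0.75)] ≈ 1.4118
Items = 1.4118 × 15 ≈ 21.18 → 22

22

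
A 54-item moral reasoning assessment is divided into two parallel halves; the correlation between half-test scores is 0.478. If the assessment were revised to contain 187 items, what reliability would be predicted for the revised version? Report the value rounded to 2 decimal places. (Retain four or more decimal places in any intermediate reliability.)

0.86

First correct the split-half correlation to full-test reliability: r_full = 2 × 0.478 / (1 + 0.478) ≈ 0.6468
Length factor from 54 to 187 items: n = 187/54 = 3.4630
r_new = n·r_full / (1 + (n − 1)·r_full) = 2.2399 / 2.5931 ≈ 0.8638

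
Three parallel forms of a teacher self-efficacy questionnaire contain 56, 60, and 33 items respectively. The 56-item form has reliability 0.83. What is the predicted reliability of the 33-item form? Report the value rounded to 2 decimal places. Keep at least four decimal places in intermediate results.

Only the ratio of lengths matters: n = 33/56 = 0.5893
r_{33} = n·r / (1 + (n − 1)·r) = 0.4891 / 0.6591 ≈ 0.7421

0.74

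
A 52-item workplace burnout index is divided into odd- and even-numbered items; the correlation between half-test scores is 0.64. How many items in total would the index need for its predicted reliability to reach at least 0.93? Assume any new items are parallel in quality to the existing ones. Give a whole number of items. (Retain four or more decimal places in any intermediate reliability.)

Corrected full-test reliability: r_full = 2 × 0.64 / (1 + 0.64) ≈ 0.7805
n = r_tgt(1 − r_full) / [r_full(1 − r_tgt)] = 0.93 × 0.2195 / (0.7805 × 0.07) ≈ 3.7363
Items = 3.7363 × 52 ≈ 194.29 → 195

195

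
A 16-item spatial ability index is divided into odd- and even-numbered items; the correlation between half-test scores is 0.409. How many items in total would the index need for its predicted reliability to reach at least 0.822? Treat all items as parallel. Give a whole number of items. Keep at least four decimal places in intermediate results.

54

r_full = 2(0.409)/(1 + 0.409) = 0.5806
Solve Spearman-Brown for n: n = 0.822(1 − 0.5806) / [0.5806(1 − 0.822)] = 3.3358
Items = 3.3358 × 16 ≈ 53.37 → 54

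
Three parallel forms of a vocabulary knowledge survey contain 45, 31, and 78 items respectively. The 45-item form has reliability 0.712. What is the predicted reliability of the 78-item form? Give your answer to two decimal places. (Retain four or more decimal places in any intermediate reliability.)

0.81

Only the ratio of lengths matters: n = 78/45 = 1.7333
r_{78} = n·r / (1 + (n − 1)·r) = 1.2341 / 1.5221 ≈ 0.8108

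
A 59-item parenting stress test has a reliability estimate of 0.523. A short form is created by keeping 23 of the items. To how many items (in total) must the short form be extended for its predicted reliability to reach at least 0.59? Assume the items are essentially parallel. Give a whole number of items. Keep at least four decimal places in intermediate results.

First, r for the 23-item form: n = 23/59 = 0.3898, so r_23 = 0.3898·0.523/(1 + (0.3898 − 1)·0.523) = 0.2994
Length factor from the short form to reach 0.59: n' = 0.59(1 − 0.2994) / [0.2994(1 − 0.59)] ≈ 3.3673
Total items = 3.3673 × 23 = 77.45, rounded up to 78.

78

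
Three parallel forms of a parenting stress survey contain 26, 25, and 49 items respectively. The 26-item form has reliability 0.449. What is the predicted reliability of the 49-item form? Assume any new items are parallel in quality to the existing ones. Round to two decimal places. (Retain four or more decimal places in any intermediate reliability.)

The 25-item form is not needed; work directly from the 26-item form with n = 49/26 = 1.8846.
r_{49} = n·r / (1 + (n − 1)·r) = 0.8462 / 1.3972 ≈ 0.6056

0.61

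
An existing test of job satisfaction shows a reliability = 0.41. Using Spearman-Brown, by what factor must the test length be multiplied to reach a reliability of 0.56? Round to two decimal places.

1.83

n = 0.56(1 − 0.41) / [0.41(1 − 0.56)]
  = 0.3304 / 0.1804 = 1.8315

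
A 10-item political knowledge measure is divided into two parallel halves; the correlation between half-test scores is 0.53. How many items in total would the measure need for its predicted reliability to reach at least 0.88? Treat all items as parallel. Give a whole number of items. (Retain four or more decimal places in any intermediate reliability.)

r_full = 2(0.53)/(1 + 0.53) = 0.6928
n = r_tgt(1 − r_full) / [r_full(1 − r_tgt)] = 0.88 × 0.3072 / (0.6928 × 0.12) ≈ 3.2517
Required items = 3.2517 × 10 = 32.52, so 33 items.

33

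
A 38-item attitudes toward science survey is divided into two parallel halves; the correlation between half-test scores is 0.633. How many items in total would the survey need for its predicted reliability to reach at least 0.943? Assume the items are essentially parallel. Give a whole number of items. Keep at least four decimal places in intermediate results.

r_full = 2(0.633)/(1 + 0.633) = 0.7753
n = r_tgt(1 − r_full) / [r_full(1 − r_tgt)] = 0.943 × 0.2247 / (0.7753 × 0.057) ≈ 4.7948
Required items = 4.7948 × 38 = 182.20, so 183 items.

183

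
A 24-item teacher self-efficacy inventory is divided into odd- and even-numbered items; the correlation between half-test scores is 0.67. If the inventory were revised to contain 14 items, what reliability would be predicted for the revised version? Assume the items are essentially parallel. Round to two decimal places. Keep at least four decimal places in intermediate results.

Spearman-Brown correction (n = 2): r_full = 2·0.67/(1 + 0.67) = 0.8024
Then adjust to 14 items: n = 14/24 = 0.5833
r_new = n·r_full / (1 + (n − 1)·r_full) = 0.4680 / 0.6656 ≈ 0.7031

0.70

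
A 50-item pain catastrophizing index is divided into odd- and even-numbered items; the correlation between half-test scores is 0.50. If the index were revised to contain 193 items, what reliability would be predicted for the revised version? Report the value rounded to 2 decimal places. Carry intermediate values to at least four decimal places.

0.89

Spearman-Brown correction (n = 2): r_full = 2·0.50/(1 + 0.50) = 0.6667
Then adjust to 193 items: n = 193/50 = 3.8600
r_new = n·r_full / (1 + (n − 1)·r_full) = 2.5735 / 2.9068 ≈ 0.8853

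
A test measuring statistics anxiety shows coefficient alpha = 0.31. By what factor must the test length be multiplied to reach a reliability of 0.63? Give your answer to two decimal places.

3.79

Spearman-Brown solved for the length factor n:
n = r*(1 − r) / [ r (1 − r*) ]
n = 0.63 × (1 − 0.31) / [ 0.31 × (1 − 0.63) ]
n = 0.4347 / 0.1147 ≈ 3.7899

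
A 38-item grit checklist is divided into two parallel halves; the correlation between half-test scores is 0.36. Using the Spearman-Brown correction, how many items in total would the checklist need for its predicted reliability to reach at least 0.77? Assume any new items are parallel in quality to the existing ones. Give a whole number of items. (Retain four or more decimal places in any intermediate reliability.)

114

Corrected full-test reliability: r_full = 2 × 0.36 / (1 + 0.36) ≈ 0.5294
n = r_tgt(1 − r_full) / [r_full(1 − r_tgt)] = 0.77 × 0.4706 / (0.5294 × 0.23) ≈ 2.9760
Required items = 2.9760 × 38 = 113.09, so 114 items.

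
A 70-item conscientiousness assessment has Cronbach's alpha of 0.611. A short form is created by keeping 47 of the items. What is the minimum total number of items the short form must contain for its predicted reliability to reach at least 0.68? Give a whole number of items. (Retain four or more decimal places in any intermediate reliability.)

95

First, r for the 47-item form: n = 47/70 = 0.6714, so r_47 = 0.6714·0.611/(1 + (0.6714 − 1)·0.611) = 0.5133
Length factor from the short form to reach 0.68: n' = 0.68(1 − 0.5133) / [0.5133(1 − 0.68)] ≈ 2.0149
Items = 2.0149 × 47 ≈ 94.70 → 95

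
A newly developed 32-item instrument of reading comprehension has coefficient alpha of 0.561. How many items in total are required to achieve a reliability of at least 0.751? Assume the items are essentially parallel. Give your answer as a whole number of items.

76

n = [0.751 × 0.439] / [0.561 × 0.249]
  = 0.329689 / 0.139689 = 2.3602
Items needed = n × 32 = 2.3602 × 32 ≈ 75.53 → round up to 76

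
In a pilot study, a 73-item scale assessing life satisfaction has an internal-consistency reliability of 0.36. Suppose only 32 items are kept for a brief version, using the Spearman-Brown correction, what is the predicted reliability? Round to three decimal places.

n = 32/73 = 0.4384
r_new = 0.4384·0.36 / [1 + (0.4384 − 1)·0.36]
r_new = 0.1578 / 0.7978 ≈ 0.1978

0.198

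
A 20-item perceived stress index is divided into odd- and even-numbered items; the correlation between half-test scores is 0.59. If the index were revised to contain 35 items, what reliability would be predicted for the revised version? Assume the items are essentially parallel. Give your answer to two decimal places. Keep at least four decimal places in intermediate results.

Spearman-Brown correction (n = 2): r_full = 2·0.59/(1 + 0.59) = 0.7421
Length factor from 20 to 35 items: n = 35/20 = 1.7500
r_new = n·r_full / (1 + (n − 1)·r_full) = 1.2987 / 1.5566 ≈ 0.8343

0.83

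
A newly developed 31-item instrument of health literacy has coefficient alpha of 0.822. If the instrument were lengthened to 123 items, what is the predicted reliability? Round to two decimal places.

n = 123/31 = 3.9677
Apply the Spearman-Brown prophecy formula, r' = nr / [1 + (n − 1)r]:
r_new = (3.9677 × 0.822) / (1 + (3.9677 − 1) × 0.822)
     = 3.2614 / 3.4394 = 0.9482

0.95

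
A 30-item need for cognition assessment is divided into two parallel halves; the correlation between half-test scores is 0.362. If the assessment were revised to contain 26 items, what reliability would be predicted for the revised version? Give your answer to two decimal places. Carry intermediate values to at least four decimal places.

0.50

Full-test reliability from the split-half r: r_full = 2(0.362)/(1 + 0.362) = 0.5316
Then adjust to 26 items: n = 26/30 = 0.8667
r_new = n·r_full / (1 + (n − 1)·r_full) = 0.4607 / 0.9291 ≈ 0.4959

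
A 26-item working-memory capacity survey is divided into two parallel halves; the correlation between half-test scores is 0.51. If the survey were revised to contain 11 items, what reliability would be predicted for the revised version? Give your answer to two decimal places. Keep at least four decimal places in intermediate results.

Spearman-Brown correction (n = 2): r_full = 2·0.51/(1 + 0.51) = 0.6755
Then adjust to 11 items: n = 11/26 = 0.4231
r_new = n·r_full / (1 + (n − 1)·r_full) = 0.2858 / 0.6103 ≈ 0.4683

0.47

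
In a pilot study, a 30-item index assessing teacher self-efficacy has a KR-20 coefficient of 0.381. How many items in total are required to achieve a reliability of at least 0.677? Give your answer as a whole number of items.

Invert Spearman-Brown to solve for n:
n = r*(1 − r) / [ r (1 − r*) ]
n = 0.677 × (1 − 0.381) / [ 0.381 × (1 − 0.677) ]
n = 0.419063 / 0.123063 ≈ 3.4053
So the test needs 3.4053 × 30 ≈ 102.16 items; rounding up, 103.

103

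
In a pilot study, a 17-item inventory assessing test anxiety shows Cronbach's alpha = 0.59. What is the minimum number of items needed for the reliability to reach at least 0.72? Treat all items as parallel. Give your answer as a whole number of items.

31

Rearranging the Spearman-Brown formula for n,
n = r*(1 − r) / [ r (1 − r*) ]
n = 0.72(1 − 0.59) / [0.59(1 − 0.72)]
n = 0.2952 / 0.1652 ≈ 1.7869
1.7869 × 17 = 30.38 → 31 items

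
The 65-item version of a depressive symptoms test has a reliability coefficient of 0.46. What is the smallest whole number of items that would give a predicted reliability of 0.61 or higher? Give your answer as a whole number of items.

120

n = 0.61(1 − 0.46) / [0.46(1 − 0.61)]
n = 0.3294 / 0.1794 ≈ 1.8361
1.8361 × 65 = 119.35 → 120 items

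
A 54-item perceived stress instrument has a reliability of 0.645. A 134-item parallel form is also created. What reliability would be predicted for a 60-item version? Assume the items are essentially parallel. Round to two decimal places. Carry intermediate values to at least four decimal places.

Only the ratio of lengths matters: n = 60/54 = 1.1111
r_{60} = n·r / (1 + (n − 1)·r) = 0.7167 / 1.0717 ≈ 0.6688

0.67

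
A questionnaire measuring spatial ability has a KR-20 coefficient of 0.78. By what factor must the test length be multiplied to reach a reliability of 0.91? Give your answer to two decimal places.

n = [0.91 × 0.22] / [0.78 × 0.09]
  = 0.2002 / 0.0702 = 2.8519

2.85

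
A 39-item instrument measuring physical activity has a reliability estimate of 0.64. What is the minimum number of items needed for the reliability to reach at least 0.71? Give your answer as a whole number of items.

Spearman-Brown solved for the length factor n:
n = r*(1 − r) / [ r (1 − r*) ]
n = 0.71(1 − 0.64) / [0.64(1 − 0.71)]
n = 0.2556 / 0.1856 ≈ 1.3772
Items needed = n × 39 = 1.3772 × 39 ≈ 53.71 → round up to 54

54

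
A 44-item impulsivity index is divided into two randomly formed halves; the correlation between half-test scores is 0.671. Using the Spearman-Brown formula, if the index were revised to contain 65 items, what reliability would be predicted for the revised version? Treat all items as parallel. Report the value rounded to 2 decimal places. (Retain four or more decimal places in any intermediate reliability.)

Full-test reliability from the split-half r: r_full = 2(0.671)/(1 + 0.671) = 0.8031
Then adjust to 65 items: n = 65/44 = 1.4773
r_new = n·r_full / (1 + (n − 1)·r_full) = 1.1864 / 1.3833 ≈ 0.8577

0.86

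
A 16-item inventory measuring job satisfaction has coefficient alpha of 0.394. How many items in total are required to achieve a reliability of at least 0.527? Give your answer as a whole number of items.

28

Rearranging the Spearman-Brown formula for n,
n = r*(1 − r) / [ r (1 − r*) ]
n = 0.527(1 − 0.394) / [0.394(1 − 0.527)]
  = 0.319362 / 0.186362 = 1.7137
1.7137 × 16 = 27.42 → 28 items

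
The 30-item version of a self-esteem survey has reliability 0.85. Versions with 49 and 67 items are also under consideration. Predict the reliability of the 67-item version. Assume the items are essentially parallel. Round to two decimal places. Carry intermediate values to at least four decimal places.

0.93

The 49-item form is not needed; work directly from the 30-item form with n = 67/30 = 2.2333.
r_{67} = n·r / (1 + (n − 1)·r) = 1.8983 / 2.0483 ≈ 0.9268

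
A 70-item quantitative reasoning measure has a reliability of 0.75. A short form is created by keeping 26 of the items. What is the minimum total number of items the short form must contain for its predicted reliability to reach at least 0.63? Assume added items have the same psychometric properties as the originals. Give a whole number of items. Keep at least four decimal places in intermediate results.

40

First, r for the 26-item form: n = 26/70 = 0.3714, so r_26 = 0.3714·0.75/(1 + (0.3714 − 1)·0.75) = 0.5270
Length factor from the short form to reach 0.63: n' = 0.63(1 − 0.5270) / [0.5270(1 − 0.63)] ≈ 1.5282
Items = 1.5282 × 26 ≈ 39.73 → 40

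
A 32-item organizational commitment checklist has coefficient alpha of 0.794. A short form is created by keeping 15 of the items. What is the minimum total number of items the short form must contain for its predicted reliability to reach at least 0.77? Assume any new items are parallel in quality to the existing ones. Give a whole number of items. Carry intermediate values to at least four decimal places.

First, r for the 15-item form: n = 15/32 = 0.4688, so r_15 = 0.4688·0.794/(1 + (0.4688 − 1)·0.794) = 0.6437
Length factor from the short form to reach 0.77: n' = 0.77(1 − 0.6437) / [0.6437(1 − 0.77)] ≈ 1.8531
Total items = 1.8531 × 15 = 27.80, rounded up to 28.

28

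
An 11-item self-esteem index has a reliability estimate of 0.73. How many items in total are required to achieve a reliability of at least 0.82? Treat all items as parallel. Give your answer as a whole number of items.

19

n = 0.82(1 − 0.73) / [0.73(1 − 0.82)]
  = 0.2214 / 0.1314 = 1.6849
Items needed = n × 11 = 1.6849 × 11 ≈ 18.53 → round up to 19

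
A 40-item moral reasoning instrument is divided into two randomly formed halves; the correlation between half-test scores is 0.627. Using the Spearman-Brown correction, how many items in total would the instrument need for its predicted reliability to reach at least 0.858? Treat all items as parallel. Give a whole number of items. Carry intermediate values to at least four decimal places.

72

r_full = 2(0.627)/(1 + 0.627) = 0.7707
n = r_tgt(1 − r_full) / [r_full(1 − r_tgt)] = 0.858 × 0.2293 / (0.7707 × 0.142) ≈ 1.7977
Required items = 1.7977 × 40 = 71.91, so 72 items.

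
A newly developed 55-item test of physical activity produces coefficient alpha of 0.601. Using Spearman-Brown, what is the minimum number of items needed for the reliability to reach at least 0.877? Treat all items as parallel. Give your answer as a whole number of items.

261

n = [0.877 × 0.399] / [0.601 × 0.123]
n = 0.349923 / 0.073923 ≈ 4.7336
Items needed = n × 55 = 4.7336 × 55 ≈ 260.35 → round up to 261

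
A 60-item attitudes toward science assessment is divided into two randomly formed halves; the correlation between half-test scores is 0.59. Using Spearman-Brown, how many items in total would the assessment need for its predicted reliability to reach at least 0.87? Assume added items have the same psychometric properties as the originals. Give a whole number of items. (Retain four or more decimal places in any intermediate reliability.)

140

r_full = 2(0.59)/(1 + 0.59) = 0.7421
Solve Spearman-Brown for n: n = 0.87(1 − 0.7421) / [0.7421(1 − 0.87)] = 2.3258
Items = 2.3258 × 60 ≈ 139.55 → 140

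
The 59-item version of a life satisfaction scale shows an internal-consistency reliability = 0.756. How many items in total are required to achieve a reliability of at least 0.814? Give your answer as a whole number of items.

84

n = 0.814 × (1 − 0.756) / [ 0.756 × (1 − 0.814) ]
n = 0.198616 / 0.140616 ≈ 1.4125
1.4125 × 59 = 83.34 → 84 items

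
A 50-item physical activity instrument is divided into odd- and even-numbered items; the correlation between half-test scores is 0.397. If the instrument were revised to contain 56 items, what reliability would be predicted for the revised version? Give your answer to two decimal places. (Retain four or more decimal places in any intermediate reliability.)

Full-test reliability from the split-half r: r_full = 2(0.397)/(1 + 0.397) = 0.5684
Length factor from 50 to 56 items: n = 56/50 = 1.1200
r_new = n·r_full / (1 + (n − 1)·r_full) = 0.6366 / 1.0682 ≈ 0.5960

0.60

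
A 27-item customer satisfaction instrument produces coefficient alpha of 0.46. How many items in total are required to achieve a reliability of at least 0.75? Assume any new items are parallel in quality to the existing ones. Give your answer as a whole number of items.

n = 0.75(1 − 0.46) / [0.46(1 − 0.75)]
n = 0.4050 / 0.1150 ≈ 3.5217
Items needed = n × 27 = 3.5217 × 27 ≈ 95.09 → round up to 96

96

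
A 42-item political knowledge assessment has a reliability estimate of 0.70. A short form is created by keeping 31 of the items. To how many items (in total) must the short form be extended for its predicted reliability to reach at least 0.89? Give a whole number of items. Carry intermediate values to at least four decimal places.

146

First, r for the 31-item form: n = 31/42 = 0.7381, so r_31 = 0.7381·0.70/(1 + (0.7381 − 1)·0.70) = 0.6327
Length factor from the short form to reach 0.89: n' = 0.89(1 − 0.6327) / [0.6327(1 − 0.89)] ≈ 4.6970
Total items = 4.6970 × 31 = 145.61, rounded up to 146.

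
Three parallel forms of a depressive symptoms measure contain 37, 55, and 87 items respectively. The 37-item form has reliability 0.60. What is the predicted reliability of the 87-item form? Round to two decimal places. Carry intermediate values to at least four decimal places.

0.78

The 55-item form is not needed; work directly from the 37-item form with n = 87/37 = 2.3514.
r_{87} = n·r / (1 + (n − 1)·r) = 1.4108 / 1.8108 ≈ 0.7791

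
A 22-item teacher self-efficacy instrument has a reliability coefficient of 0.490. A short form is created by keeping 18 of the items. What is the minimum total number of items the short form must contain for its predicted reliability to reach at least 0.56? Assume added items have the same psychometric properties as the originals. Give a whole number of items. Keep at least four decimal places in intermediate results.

30

Short-form reliability: n = 18/22 = 0.8182; r_18 = n·r/(1+(n−1)r) ≈ 0.4401
Then solve for n' with r_old = 0.4401, r_target = 0.56: n' = 0.56(1 − 0.4401)/[0.4401(1 − 0.56)] = 1.6192
Items = 1.6192 × 18 ≈ 29.15 → 30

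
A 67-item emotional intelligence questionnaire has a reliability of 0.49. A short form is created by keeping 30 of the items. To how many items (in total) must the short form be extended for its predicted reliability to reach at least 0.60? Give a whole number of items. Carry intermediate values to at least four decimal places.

Short-form reliability: n = 30/67 = 0.4478; r_30 = n·r/(1+(n−1)r) ≈ 0.3008
Length factor from the short form to reach 0.60: n' = 0.60(1 − 0.3008) / [0.3008(1 − 0.60)] ≈ 3.4867
Items = 3.4867 × 30 ≈ 104.60 → 105

105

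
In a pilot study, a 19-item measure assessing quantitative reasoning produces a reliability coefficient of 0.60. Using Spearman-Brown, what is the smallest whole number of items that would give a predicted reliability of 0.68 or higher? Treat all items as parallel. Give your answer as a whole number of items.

27

n = [0.68 × 0.40] / [0.60 × 0.32]
  = 0.2720 / 0.1920 = 1.4167
So the test needs 1.4167 × 19 ≈ 26.92 items; rounding up, 27.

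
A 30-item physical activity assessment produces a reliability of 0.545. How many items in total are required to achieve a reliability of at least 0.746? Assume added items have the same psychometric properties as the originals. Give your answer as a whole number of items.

n = 0.746 × (1 − 0.545) / [ 0.545 × (1 − 0.746) ]
n = 0.339430 / 0.138430 ≈ 2.4520
So the test needs 2.4520 × 30 ≈ 73.56 items; rounding up, 74.

74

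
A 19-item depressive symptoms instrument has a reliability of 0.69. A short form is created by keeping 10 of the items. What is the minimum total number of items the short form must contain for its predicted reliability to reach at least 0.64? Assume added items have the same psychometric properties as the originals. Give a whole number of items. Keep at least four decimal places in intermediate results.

16

First, r for the 10-item form: n = 10/19 = 0.5263, so r_10 = 0.5263·0.69/(1 + (0.5263 − 1)·0.69) = 0.5395
Length factor from the short form to reach 0.64: n' = 0.64(1 − 0.5395) / [0.5395(1 − 0.64)] ≈ 1.5175
Items = 1.5175 × 10 ≈ 15.18 → 16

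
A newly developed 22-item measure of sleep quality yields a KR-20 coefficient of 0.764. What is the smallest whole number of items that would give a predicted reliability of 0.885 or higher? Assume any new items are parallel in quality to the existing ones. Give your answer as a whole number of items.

53

n = 0.885 × (1 − 0.764) / [ 0.764 × (1 − 0.885) ]
  = 0.208860 / 0.087860 = 2.3772
2.3772 × 22 = 52.30 → 53 items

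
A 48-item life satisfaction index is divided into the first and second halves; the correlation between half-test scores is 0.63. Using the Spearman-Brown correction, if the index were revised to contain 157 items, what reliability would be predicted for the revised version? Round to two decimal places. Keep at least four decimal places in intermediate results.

0.92

Full-test reliability from the split-half r: r_full = 2(0.63)/(1 + 0.63) = 0.7730
Then adjust to 157 items: n = 157/48 = 3.2708
r_new = n·r_full / (1 + (n − 1)·r_full) = 2.5283 / 2.7553 ≈ 0.9176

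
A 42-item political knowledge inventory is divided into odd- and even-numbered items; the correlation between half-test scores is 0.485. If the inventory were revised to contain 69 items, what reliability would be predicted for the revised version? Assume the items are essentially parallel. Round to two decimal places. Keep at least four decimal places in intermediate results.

First correct the split-half correlation to full-test reliability: r_full = 2 × 0.485 / (1 + 0.485) ≈ 0.6532
Then adjust to 69 items: n = 69/42 = 1.6429
r_new = n·r_full / (1 + (n − 1)·r_full) = 1.0731 / 1.4199 ≈ 0.7558

0.76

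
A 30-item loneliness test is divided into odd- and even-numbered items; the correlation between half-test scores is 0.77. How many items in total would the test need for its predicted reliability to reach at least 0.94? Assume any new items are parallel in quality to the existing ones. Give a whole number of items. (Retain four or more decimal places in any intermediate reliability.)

Corrected full-test reliability: r_full = 2 × 0.77 / (1 + 0.77) ≈ 0.8701
n = r_tgt(1 − r_full) / [r_full(1 − r_tgt)] = 0.94 × 0.1299 / (0.8701 × 0.06) ≈ 2.3389
Required items = 2.3389 × 30 = 70.17, so 71 items.

71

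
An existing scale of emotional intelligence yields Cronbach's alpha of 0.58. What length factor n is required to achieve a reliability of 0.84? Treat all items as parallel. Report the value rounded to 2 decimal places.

Invert Spearman-Brown to solve for n:
n = r_target (1 − r_old) / [ r_old (1 − r_target) ]
n = 0.84(1 − 0.58) / [0.58(1 − 0.84)]
n = 0.3528 / 0.0928 ≈ 3.8017

3.80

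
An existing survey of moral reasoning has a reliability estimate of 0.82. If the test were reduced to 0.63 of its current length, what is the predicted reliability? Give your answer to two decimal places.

0.74

r_new = 0.63·0.82 / [1 + (0.63 − 1)·0.82]
r_new = 0.5166 / 0.6966 ≈ 0.7416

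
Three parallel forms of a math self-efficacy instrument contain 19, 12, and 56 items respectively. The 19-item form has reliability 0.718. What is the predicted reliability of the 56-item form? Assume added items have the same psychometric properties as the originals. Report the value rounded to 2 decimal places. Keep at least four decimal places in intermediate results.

Only the ratio of lengths matters: n = 56/19 = 2.9474
r_{56} = n·r / (1 + (n − 1)·r) = 2.1162 / 2.3982 ≈ 0.8824

0.88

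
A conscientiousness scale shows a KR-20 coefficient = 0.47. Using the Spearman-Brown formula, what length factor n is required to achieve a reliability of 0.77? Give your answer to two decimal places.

3.78

Rearranging the Spearman-Brown formula for n,
n = r_target (1 − r_old) / [ r_old (1 − r_target) ]
n = [0.77 × 0.53] / [0.47 × 0.23]
n = 0.4081 / 0.1081 ≈ 3.7752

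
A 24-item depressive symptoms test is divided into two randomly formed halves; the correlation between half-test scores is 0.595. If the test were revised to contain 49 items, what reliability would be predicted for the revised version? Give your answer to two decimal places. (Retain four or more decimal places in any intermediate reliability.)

First correct the split-half correlation to full-test reliability: r_full = 2 × 0.595 / (1 + 0.595) ≈ 0.7461
Length factor from 24 to 49 items: n = 49/24 = 2.0417
r_new = n·r_full / (1 + (n − 1)·r_full) = 1.5233 / 1.7772 ≈ 0.8571

0.86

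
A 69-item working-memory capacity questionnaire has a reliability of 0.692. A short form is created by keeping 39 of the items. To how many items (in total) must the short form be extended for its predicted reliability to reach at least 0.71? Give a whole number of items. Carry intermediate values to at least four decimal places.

First, r for the 39-item form: n = 39/69 = 0.5652, so r_39 = 0.5652·0.692/(1 + (0.5652 − 1)·0.692) = 0.5594
Length factor from the short form to reach 0.71: n' = 0.71(1 − 0.5594) / [0.5594(1 − 0.71)] ≈ 1.9283
Items = 1.9283 × 39 ≈ 75.20 → 76

76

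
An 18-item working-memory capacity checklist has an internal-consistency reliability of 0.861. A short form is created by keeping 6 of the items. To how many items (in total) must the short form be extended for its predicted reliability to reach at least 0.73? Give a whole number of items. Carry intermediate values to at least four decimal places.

8

Short-form reliability: n = 6/18 = 0.3333; r_6 = n·r/(1+(n−1)r) ≈ 0.6737
Length factor from the short form to reach 0.73: n' = 0.73(1 − 0.6737) / [0.6737(1 − 0.73)] ≈ 1.3095
Total items = 1.3095 × 6 = 7.86, rounded up to 8.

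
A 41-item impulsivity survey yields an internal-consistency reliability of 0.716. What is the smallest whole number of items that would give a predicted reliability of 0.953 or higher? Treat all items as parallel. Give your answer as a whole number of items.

Rearranging the Spearman-Brown formula for n,
n = r_target (1 − r_old) / [ r_old (1 − r_target) ]
n = [0.953 × 0.284] / [0.716 × 0.047]
  = 0.270652 / 0.033652 = 8.0427
Items needed = n × 41 = 8.0427 × 41 ≈ 329.75 → round up to 330

330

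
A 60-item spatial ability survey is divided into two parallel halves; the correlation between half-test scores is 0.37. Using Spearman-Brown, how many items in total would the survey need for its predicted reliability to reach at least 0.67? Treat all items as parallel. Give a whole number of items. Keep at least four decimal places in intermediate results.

104

r_full = 2(0.37)/(1 + 0.37) = 0.5401
Solve Spearman-Brown for n: n = 0.67(1 − 0.5401) / [0.5401(1 − 0.67)] = 1.7288
Required items = 1.7288 × 60 = 103.73, so 104 items.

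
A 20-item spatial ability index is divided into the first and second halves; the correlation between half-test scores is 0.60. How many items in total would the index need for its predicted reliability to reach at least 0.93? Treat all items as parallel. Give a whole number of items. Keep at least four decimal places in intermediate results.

89

Corrected full-test reliability: r_full = 2 × 0.60 / (1 + 0.60) ≈ 0.7500
Solve Spearman-Brown for n: n = 0.93(1 − 0.7500) / [0.7500(1 − 0.93)] = 4.4286
Required items = 4.4286 × 20 = 88.57, so 89 items.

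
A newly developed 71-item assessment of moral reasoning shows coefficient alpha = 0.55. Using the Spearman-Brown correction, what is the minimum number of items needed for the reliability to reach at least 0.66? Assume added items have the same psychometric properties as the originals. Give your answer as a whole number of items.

Invert Spearman-Brown to solve for n:
n = r*(1 − r) / [ r (1 − r*) ]
n = 0.66 × (1 − 0.55) / [ 0.55 × (1 − 0.66) ]
n = 0.2970 / 0.1870 ≈ 1.5882
So the test needs 1.5882 × 71 ≈ 112.76 items; rounding up, 113.

113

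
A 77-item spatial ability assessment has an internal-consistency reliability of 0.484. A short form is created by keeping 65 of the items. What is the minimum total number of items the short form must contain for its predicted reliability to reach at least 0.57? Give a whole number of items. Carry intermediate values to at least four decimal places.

Short-form reliability: n = 65/77 = 0.8442; r_65 = n·r/(1+(n−1)r) ≈ 0.4419
Length factor from the short form to reach 0.57: n' = 0.57(1 − 0.4419) / [0.4419(1 − 0.57)] ≈ 1.6742
Total items = 1.6742 × 65 = 108.82, rounded up to 109.

109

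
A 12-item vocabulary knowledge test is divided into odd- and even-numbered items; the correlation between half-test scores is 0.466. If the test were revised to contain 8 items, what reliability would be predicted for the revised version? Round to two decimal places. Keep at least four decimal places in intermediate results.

0.54

Full-test reliability from the split-half r: r_full = 2(0.466)/(1 + 0.466) = 0.6357
Then adjust to 8 items: n = 8/12 = 0.6667
r_new = n·r_full / (1 + (n − 1)·r_full) = 0.4238 / 0.7881 ≈ 0.5377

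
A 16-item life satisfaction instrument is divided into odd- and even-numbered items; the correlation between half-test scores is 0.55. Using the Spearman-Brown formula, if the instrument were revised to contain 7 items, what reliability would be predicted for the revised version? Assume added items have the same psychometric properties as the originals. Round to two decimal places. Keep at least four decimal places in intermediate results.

0.52

Spearman-Brown correction (n = 2): r_full = 2·0.55/(1 + 0.55) = 0.7097
Then adjust to 7 items: n = 7/16 = 0.4375
r_new = n·r_full / (1 + (n − 1)·r_full) = 0.3105 / 0.6008 ≈ 0.5168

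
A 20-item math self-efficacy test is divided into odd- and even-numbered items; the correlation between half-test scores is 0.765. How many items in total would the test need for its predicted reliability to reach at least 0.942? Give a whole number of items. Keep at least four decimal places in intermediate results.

50

Corrected full-test reliability: r_full = 2 × 0.765 / (1 + 0.765) ≈ 0.8669
n = r_tgt(1 − r_full) / [r_full(1 − r_tgt)] = 0.942 × 0.1331 / (0.8669 × 0.058) ≈ 2.4936
Items = 2.4936 × 20 ≈ 49.87 → 50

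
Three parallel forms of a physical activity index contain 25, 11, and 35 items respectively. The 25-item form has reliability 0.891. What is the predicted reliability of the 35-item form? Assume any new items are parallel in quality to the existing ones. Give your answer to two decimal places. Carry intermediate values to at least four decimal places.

Only the ratio of lengths matters: n = 35/25 = 1.4000
r_{35} = n·r / (1 + (n − 1)·r) = 1.2474 / 1.3564 ≈ 0.9196

0.92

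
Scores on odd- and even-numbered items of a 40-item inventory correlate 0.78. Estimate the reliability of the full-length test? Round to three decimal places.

Apply the Spearman-Brown correction with n = 2:
r_full = 2r_hh / (1 + r_hh) = 2 × 0.78 / (1 + 0.78)
r_full = 1.5600 / 1.7800 ≈ 0.8764

0.876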